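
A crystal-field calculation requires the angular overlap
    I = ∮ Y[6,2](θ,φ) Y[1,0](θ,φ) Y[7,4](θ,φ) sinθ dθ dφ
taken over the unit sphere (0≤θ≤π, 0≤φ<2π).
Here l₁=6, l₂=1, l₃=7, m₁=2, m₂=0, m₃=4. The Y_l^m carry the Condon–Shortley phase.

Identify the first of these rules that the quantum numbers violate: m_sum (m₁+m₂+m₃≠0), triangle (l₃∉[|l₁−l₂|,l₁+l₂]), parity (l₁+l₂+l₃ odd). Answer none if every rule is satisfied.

Σmᵢ = 6  ✗
l₃∈[|l₁−l₂|,l₁+l₂]=[5,7], have l₃=7
Σlᵢ = 14 ⇒ even

m_sum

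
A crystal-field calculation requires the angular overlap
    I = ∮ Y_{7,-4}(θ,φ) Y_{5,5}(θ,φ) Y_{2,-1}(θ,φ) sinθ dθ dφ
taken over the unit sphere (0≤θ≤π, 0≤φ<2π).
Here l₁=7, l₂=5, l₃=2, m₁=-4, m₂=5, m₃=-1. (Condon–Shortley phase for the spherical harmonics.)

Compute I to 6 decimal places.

0.037585

m-sum 0 ✓  L=14 even ✓  2≤2≤12 ✓
Π(2lᵢ+1) = 15×11×5 = 825
triangle coeff Δ(7,5,2) = 1/15015
Σ_t [5,5]: t=5:−1/57600 = -1/57600
(3j)²=21/715 [(7 5 2; 0 0 0)], sign=-1
Σ_t [10,10]: t=10:+1/21772800 = 1/21772800
(3j)²=1/1365 [(7 5 2; -4 5 -1)], sign=-1
⇒ 4πI² = 3/169
I = (+1)√(3/169/(4π)) = 0.03758481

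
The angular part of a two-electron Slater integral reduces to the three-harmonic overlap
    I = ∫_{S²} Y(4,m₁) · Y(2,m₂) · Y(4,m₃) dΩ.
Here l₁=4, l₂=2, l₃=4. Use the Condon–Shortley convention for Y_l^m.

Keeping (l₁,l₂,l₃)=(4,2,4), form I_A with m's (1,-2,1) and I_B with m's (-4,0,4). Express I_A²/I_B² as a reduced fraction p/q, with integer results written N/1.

Same 4,2,4: normalisation and zero-m 3j drop out of the ratio.
A: Δ: 2! 6! 2! / 11! → 1/13860; sum: t=0:+1/144 = 1/144; 3j²(4 2 4; 1 -2 1) = Δ·Π!·Σ² = 10/231  (sign -1)
B: Δ: 2! 6! 2! / 11! → 1/13860; sum: t=2:+1/2880 = 1/2880; 3j²(4 2 4; -4 0 4) = Δ·Π!·Σ² = 28/495  (sign +1)
I_A²/I_B² = (10/231)/(28/495) = 75/98

75/98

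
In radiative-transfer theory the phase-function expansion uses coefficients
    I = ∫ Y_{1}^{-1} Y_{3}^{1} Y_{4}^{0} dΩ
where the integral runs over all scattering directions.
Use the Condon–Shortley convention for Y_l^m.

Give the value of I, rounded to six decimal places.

0.150786

Rules hold: Σm=0, L=8 even, 2≤4≤4.
N = 3·7·9 = 189
Δ = 0!·2!·6!/9! = 1/252
Racah Σ t=0..0: t=0:+1/36 = 1/36
⇒ 3j(1 3 4; 0 0 0)² = 4/63, sgn +1
Racah Σ t=0..0: t=0:+1/96 = 1/96
⇒ 3j(1 3 4; -1 1 0)² = 1/42, sgn +1
4πI² = N·(3j₀)²·(3jₘ)² = 2/7
I = +1·√(0.285714/4π) = 0.15078601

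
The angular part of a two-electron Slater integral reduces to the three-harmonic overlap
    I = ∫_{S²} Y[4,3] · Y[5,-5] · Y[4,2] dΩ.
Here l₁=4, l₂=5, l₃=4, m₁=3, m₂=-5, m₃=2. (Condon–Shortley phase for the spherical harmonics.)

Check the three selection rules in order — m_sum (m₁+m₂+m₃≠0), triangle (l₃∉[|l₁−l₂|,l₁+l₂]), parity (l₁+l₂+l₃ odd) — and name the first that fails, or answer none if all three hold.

parity

m₁+m₂+m₃ = 3 − 5 + 2 = 0  ✓
triangle: |4−5|=1 ≤ l₃=4 ≤ 4+5=9  ✓
parity: l₁+l₂+l₃ = 13 is odd  ✗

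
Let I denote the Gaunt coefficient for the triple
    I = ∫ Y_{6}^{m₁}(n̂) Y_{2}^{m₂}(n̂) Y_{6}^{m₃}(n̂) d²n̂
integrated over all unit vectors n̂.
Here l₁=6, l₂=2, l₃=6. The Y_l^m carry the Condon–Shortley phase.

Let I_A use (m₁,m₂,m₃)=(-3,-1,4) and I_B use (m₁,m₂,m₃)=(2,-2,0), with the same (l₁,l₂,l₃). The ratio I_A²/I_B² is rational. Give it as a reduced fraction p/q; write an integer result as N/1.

7/8

Same 6,2,6: normalisation and zero-m 3j drop out of the ratio.
A: Δ: 2! 10! 2! / 15! → 1/90090; sum: t=0:+1/725760 t=1:−1/161280 = -1/207360; 3j²(6 2 6; -3 -1 4) = Δ·Π!·Σ² = 7/286  (sign -1)
B: Δ: 2! 10! 2! / 15! → 1/90090; sum: t=0:+1/69120 = 1/69120; 3j²(6 2 6; 2 -2 0) = Δ·Π!·Σ² = 4/143  (sign +1)
I_A²/I_B² = (7/286)/(4/143) = 7/8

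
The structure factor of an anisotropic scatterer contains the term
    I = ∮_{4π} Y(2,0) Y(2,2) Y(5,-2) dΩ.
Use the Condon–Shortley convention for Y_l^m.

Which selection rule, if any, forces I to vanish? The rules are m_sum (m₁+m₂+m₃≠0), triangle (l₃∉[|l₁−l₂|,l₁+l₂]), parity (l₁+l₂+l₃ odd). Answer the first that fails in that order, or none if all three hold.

triangle

Σmᵢ = 0  ✓
l₃∈[|l₁−l₂|,l₁+l₂]=[0,4], have l₃=5  ✗
Σlᵢ = 9 ⇒ odd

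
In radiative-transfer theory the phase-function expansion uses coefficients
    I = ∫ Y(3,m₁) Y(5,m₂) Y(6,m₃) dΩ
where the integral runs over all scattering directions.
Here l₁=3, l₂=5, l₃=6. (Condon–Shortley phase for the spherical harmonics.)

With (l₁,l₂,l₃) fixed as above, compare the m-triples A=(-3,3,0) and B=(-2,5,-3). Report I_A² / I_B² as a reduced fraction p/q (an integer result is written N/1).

Shared (l₁,l₂,l₃)=(3,5,6): N and (l;000)² cancel in I_A²/I_B².
A: Δ = 2!·4!·8!/15! = 1/675675; Racah Σ t=2..2: t=2:+1/69120 = 1/69120; ⇒ 3j(3 5 6; -3 3 0)² = 4/429, sgn +1
B: Δ = 2!·4!·8!/15! = 1/675675; Racah Σ t=2..2: t=2:+1/483840 = 1/483840; ⇒ 3j(3 5 6; -2 5 -3)² = 6/1001, sgn -1
I_A²/I_B² = (4/429)/(6/1001) = 14/9

14/9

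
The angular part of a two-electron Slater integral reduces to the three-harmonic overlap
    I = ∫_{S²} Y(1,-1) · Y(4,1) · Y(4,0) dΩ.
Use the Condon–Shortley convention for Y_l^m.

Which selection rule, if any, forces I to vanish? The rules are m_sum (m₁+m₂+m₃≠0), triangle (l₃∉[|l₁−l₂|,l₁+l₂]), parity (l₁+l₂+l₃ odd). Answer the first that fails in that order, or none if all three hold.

parity

azimuthal sum: -1 + 1 + 0 = 0  ✓
3 ≤ 4 ≤ 5 (triangle on l)  ✓
L = 1 + 4 + 4 = 9 (odd)  ✗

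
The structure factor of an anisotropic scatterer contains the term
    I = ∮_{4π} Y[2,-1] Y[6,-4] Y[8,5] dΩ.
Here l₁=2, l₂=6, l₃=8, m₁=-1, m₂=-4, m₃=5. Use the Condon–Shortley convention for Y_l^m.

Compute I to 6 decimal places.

m-sum 0 ✓  L=16 even ✓  4≤8≤8 ✓
Π(2lᵢ+1) = 5×13×17 = 1105
triangle coeff Δ(2,6,8) = 1/30940
Σ_t [0,0]: t=0:+1/2073600 = 1/2073600
(3j)²=28/1105 [(2 6 8; 0 0 0)], sign=+1
Σ_t [0,0]: t=0:+1/43545600 = 1/43545600
(3j)²=33/1190 [(2 6 8; -1 -4 5)], sign=-1
⇒ 4πI² = 66/85
I = (-1)√(66/85/(4π)) = -0.24857507

-0.248575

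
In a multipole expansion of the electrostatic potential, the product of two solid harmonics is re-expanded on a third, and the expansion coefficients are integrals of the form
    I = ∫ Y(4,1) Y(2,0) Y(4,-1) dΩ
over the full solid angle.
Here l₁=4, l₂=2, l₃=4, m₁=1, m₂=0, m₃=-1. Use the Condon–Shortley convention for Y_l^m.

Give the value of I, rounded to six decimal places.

m-sum 0 ✓  L=10 even ✓  2≤4≤6 ✓
Π(2lᵢ+1) = 9×5×9 = 405
triangle coeff Δ(4,2,4) = 1/13860
Σ_t [0,2]: t=0:+1/192 t=1:−1/36 t=2:+1/192 = -5/288
(3j)²=20/693 [(4 2 4; 0 0 0)], sign=-1
Σ_t [0,2]: t=0:+1/144 t=1:−1/48 t=2:+1/480 = -17/1440
(3j)²=289/13860 [(4 2 4; 1 0 -1)], sign=+1
⇒ 4πI² = 1445/5929
I = (-1)√(1445/5929/(4π)) = -0.13926381

-0.139264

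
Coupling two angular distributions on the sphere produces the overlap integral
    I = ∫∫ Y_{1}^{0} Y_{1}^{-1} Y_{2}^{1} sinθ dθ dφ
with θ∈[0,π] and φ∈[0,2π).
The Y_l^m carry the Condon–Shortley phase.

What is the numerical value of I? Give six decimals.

Rules hold: Σm=0, L=4 even, 0≤2≤2.
N = 3·3·5 = 45
Δ = 0!·2!·2!/5! = 1/30
Racah Σ t=0..0: t=0:+1/1 = 1/1
⇒ 3j(1 1 2; 0 0 0)² = 2/15, sgn +1
Racah Σ t=0..0: t=0:+1/2 = 1/2
⇒ 3j(1 1 2; 0 -1 1)² = 1/10, sgn -1
4πI² = N·(3j₀)²·(3jₘ)² = 3/5
I = -1·√(0.6/4π) = -0.21850969

-0.218510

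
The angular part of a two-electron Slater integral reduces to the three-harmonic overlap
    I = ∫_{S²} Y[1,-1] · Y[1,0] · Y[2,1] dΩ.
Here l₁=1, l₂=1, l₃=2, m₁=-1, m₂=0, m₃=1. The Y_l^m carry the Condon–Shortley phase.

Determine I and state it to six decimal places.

Rules hold: Σm=0, L=4 even, 0≤2≤2.
N = 3·3·5 = 45
Δ = 0!·2!·2!/5! = 1/30
Racah Σ t=0..0: t=0:+1/1 = 1/1
⇒ 3j(1 1 2; 0 0 0)² = 2/15, sgn +1
Racah Σ t=0..0: t=0:+1/2 = 1/2
⇒ 3j(1 1 2; -1 0 1)² = 1/10, sgn -1
4πI² = N·(3j₀)²·(3jₘ)² = 3/5
I = -1·√(0.6/4π) = -0.21850969

-0.218510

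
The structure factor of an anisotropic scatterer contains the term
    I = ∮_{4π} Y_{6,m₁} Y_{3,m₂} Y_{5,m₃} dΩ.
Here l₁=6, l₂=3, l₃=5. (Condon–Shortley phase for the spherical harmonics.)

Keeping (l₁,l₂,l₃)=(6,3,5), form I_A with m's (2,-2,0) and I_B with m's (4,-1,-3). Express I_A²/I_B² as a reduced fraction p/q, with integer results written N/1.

7/15

Shared (l₁,l₂,l₃)=(6,3,5): N and (l;000)² cancel in I_A²/I_B².
A: Δ = 4!·8!·2!/15! = 1/675675; Racah Σ t=0..1: t=0:+1/13824 t=1:−1/8640 = -1/23040; ⇒ 3j(6 3 5; 2 -2 0)² = 2/429, sgn +1
B: Δ = 4!·8!·2!/15! = 1/675675; Racah Σ t=0..2: t=0:+1/69120 t=1:−1/30240 t=2:+1/322560 = -1/64512; ⇒ 3j(6 3 5; 4 -1 -3)² = 10/1001, sgn -1
I_A²/I_B² = (2/429)/(10/1001) = 7/15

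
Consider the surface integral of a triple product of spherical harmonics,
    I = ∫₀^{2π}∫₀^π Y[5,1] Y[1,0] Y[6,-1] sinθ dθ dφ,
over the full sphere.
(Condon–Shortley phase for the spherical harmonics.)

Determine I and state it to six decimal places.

m-sum 0 ✓  L=12 even ✓  4≤6≤6 ✓
Π(2lᵢ+1) = 11×3×13 = 429
triangle coeff Δ(5,1,6) = 1/858
Σ_t [0,0]: t=0:+1/14400 = 1/14400
(3j)²=6/143 [(5 1 6; 0 0 0)], sign=+1
Σ_t [0,0]: t=0:+1/17280 = 1/17280
(3j)²=35/858 [(5 1 6; 1 0 -1)], sign=-1
⇒ 4πI² = 105/143
I = (-1)√(105/143/(4π)) = -0.24172507

-0.241725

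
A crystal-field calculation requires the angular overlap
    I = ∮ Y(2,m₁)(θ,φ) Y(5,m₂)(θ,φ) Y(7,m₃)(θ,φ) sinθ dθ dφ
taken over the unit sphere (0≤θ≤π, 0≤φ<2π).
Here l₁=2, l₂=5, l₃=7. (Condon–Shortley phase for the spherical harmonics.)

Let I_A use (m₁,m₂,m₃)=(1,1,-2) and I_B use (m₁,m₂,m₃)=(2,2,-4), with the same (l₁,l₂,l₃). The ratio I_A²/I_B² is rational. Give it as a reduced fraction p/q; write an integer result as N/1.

Shared (l₁,l₂,l₃)=(2,5,7): N and (l;000)² cancel in I_A²/I_B².
A: Δ = 0!·4!·10!/15! = 1/15015; Racah Σ t=0..0: t=0:+1/103680 = 1/103680; ⇒ 3j(2 5 7; 1 1 -2)² = 4/143, sgn -1
B: Δ = 0!·4!·10!/15! = 1/15015; Racah Σ t=0..0: t=0:+1/725760 = 1/725760; ⇒ 3j(2 5 7; 2 2 -4)² = 2/91, sgn -1
I_A²/I_B² = (4/143)/(2/91) = 14/11

14/11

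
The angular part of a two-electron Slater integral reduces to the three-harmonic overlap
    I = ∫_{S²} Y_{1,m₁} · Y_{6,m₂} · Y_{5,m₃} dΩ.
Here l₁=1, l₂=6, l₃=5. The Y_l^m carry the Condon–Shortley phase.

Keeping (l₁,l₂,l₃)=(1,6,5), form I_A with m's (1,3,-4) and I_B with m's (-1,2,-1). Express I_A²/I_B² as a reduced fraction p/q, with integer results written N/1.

l's match ⇒ only the (l;m) 3-j factors differ between A and B.
A: triangle coeff Δ(1,6,5) = 1/858; Σ_t [0,0]: t=0:+1/725760 = 1/725760; (3j)²=1/286 [(1 6 5; 1 3 -4)], sign=-1
B: triangle coeff Δ(1,6,5) = 1/858; Σ_t [2,2]: t=2:+1/34560 = 1/34560; (3j)²=14/429 [(1 6 5; -1 2 -1)], sign=+1
I_A²/I_B² = (1/286)/(14/429) = 3/28

3/28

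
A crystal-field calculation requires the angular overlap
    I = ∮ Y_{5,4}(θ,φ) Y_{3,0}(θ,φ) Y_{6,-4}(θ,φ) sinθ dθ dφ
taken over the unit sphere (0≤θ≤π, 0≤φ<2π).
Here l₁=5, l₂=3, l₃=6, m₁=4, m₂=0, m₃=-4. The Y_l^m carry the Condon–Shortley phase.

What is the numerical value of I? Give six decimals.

-0.139560

m-sum 0 ✓  L=14 even ✓  2≤6≤8 ✓
Π(2lᵢ+1) = 11×7×13 = 1001
triangle coeff Δ(5,3,6) = 1/675675
Σ_t [0,2]: t=0:+1/8640 t=1:−1/2304 t=2:+1/8640 = -7/34560
(3j)²=7/429 [(5 3 6; 0 0 0)], sign=-1
Σ_t [0,1]: t=0:+1/60480 t=1:−1/161280 = 1/96768
(3j)²=15/1001 [(5 3 6; 4 0 -4)], sign=+1
⇒ 4πI² = 35/143
I = (-1)√(35/143/(4π)) = -0.13956004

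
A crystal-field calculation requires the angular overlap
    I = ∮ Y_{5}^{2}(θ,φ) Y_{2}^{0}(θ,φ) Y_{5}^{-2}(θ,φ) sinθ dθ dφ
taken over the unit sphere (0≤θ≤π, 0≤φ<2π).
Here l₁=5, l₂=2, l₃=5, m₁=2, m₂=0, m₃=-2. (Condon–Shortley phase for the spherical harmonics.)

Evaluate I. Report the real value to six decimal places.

Checks pass: Σm=0; 12 even; l₃=5∈[3,7].
(2·5+1)(2·2+1)(2·5+1) = 605
Δ: 2! 8! 2! / 13! → 1/38610
sum: t=0:+1/2880 t=1:−1/576 t=2:+1/2880 = -1/960
3j²(5 2 5; 0 0 0) = Δ·Π!·Σ² = 10/429  (sign +1)
sum: t=0:+1/2880 t=1:−1/1440 t=2:+1/20160 = -1/3360
3j²(5 2 5; 2 0 -2) = Δ·Π!·Σ² = 6/715  (sign +1)
combine: 4πI² = 605·10/429·6/715 = 20/169
take √, sign +1: I = 0.09704356

0.097044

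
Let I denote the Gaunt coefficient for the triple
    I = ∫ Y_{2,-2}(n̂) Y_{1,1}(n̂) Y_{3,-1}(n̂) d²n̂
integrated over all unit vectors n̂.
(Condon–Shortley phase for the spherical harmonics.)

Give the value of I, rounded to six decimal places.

Σmᵢ = -2 ≠ 0, so the φ-integral vanishes; I = 0

0.000000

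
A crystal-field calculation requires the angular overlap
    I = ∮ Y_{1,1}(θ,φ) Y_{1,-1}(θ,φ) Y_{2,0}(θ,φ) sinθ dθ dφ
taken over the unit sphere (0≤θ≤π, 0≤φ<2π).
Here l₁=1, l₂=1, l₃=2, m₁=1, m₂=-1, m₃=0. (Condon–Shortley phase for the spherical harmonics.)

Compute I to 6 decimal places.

0.126157

Checks pass: Σm=0; 4 even; l₃=2∈[0,2].
(2·1+1)(2·1+1)(2·2+1) = 45
Δ: 0! 2! 2! / 5! → 1/30
sum: t=0:+1/1 = 1/1
3j²(1 1 2; 0 0 0) = Δ·Π!·Σ² = 2/15  (sign +1)
sum: t=0:+1/4 = 1/4
3j²(1 1 2; 1 -1 0) = Δ·Π!·Σ² = 1/30  (sign +1)
combine: 4πI² = 45·2/15·1/30 = 1/5
take √, sign +1: I = 0.12615663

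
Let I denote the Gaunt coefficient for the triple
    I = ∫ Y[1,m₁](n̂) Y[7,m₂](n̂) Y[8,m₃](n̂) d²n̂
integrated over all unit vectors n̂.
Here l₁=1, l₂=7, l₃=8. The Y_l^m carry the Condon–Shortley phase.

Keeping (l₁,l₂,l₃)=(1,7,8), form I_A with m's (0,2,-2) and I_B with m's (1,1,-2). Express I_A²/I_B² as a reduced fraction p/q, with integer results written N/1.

l's match ⇒ only the (l;m) 3-j factors differ between A and B.
A: triangle coeff Δ(1,7,8) = 1/2040; Σ_t [0,0]: t=0:+1/43545600 = 1/43545600; (3j)²=1/34 [(1 7 8; 0 2 -2)], sign=+1
B: triangle coeff Δ(1,7,8) = 1/2040; Σ_t [0,0]: t=0:+1/58060800 = 1/58060800; (3j)²=3/136 [(1 7 8; 1 1 -2)], sign=+1
I_A²/I_B² = (1/34)/(3/136) = 4/3

4/3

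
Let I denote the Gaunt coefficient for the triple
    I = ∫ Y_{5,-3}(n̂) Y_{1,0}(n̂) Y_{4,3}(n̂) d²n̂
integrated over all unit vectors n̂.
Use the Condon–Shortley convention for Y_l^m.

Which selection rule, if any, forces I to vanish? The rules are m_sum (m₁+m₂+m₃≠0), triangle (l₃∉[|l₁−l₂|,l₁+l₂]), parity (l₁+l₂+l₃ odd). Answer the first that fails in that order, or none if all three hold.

m₁+m₂+m₃ = -3 + 0 + 3 = 0  ✓
triangle: |5−1|=4 ≤ l₃=4 ≤ 5+1=6  ✓
parity: l₁+l₂+l₃ = 10 is even  ✓

none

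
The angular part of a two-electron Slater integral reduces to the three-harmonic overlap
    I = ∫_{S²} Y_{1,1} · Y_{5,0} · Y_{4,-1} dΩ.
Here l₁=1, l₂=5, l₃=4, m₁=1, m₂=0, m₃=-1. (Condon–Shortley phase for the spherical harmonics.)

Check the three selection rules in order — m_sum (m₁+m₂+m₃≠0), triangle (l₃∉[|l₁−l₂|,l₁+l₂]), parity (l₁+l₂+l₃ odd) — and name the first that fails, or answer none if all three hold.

none

m₁+m₂+m₃ = 1 + 0 − 1 = 0  ✓
triangle: |1−5|=4 ≤ l₃=4 ≤ 1+5=6  ✓
parity: l₁+l₂+l₃ = 10 is even  ✓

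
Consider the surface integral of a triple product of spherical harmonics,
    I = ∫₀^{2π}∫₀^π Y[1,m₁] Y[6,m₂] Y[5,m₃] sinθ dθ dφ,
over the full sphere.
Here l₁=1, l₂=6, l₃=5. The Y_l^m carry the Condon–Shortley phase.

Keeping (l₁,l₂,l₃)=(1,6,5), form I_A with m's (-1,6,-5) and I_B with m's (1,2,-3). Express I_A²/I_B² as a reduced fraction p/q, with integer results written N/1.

Same 1,6,5: normalisation and zero-m 3j drop out of the ratio.
A: Δ: 2! 0! 10! / 13! → 1/858; sum: t=2:+1/7257600 = 1/7257600; 3j²(1 6 5; -1 6 -5) = Δ·Π!·Σ² = 1/13  (sign +1)
B: Δ: 2! 0! 10! / 13! → 1/858; sum: t=0:+1/161280 = 1/161280; 3j²(1 6 5; 1 2 -3) = Δ·Π!·Σ² = 1/143  (sign +1)
I_A²/I_B² = (1/13)/(1/143) = 11/1

11/1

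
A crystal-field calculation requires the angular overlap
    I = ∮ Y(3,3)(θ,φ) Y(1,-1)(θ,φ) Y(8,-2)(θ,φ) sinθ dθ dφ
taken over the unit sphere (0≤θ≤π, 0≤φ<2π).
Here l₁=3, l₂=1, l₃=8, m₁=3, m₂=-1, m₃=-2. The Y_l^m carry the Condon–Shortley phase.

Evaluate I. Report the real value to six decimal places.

l₃=8 ∉ [2,4] — triangle fails ⇒ I = 0

0.000000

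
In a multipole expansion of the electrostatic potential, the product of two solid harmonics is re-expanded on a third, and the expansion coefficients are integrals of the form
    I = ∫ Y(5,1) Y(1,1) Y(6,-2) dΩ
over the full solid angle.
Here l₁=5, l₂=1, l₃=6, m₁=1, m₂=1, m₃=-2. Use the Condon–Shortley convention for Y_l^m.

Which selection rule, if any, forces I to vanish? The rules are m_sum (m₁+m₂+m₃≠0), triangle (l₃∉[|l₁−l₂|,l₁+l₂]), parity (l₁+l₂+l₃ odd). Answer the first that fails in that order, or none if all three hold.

none

azimuthal sum: 1 + 1 − 2 = 0  ✓
4 ≤ 6 ≤ 6 (triangle on l)  ✓
L = 5 + 1 + 6 = 12 (even)  ✓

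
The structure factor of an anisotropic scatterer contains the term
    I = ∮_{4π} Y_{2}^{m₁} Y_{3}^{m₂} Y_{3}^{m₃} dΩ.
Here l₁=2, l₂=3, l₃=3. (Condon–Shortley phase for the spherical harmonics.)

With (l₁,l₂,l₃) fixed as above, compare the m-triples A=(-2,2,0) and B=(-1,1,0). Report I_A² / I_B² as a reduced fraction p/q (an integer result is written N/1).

10/1

Shared (l₁,l₂,l₃)=(2,3,3): N and (l;000)² cancel in I_A²/I_B².
A: Δ = 2!·2!·4!/9! = 1/3780; Racah Σ t=2..2: t=2:+1/24 = 1/24; ⇒ 3j(2 3 3; -2 2 0)² = 1/21, sgn -1
B: Δ = 2!·2!·4!/9! = 1/3780; Racah Σ t=1..2: t=1:−1/12 t=2:+1/8 = 1/24; ⇒ 3j(2 3 3; -1 1 0)² = 1/210, sgn -1
I_A²/I_B² = (1/21)/(1/210) = 10/1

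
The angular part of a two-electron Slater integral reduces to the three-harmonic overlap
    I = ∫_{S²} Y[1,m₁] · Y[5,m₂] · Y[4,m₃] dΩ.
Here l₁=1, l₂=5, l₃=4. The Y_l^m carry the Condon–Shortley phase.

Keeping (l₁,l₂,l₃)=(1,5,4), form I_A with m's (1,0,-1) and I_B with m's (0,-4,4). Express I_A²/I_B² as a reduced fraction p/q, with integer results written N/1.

10/9

l's match ⇒ only the (l;m) 3-j factors differ between A and B.
A: triangle coeff Δ(1,5,4) = 1/495; Σ_t [0,0]: t=0:+1/1440 = 1/1440; (3j)²=2/99 [(1 5 4; 1 0 -1)], sign=-1
B: triangle coeff Δ(1,5,4) = 1/495; Σ_t [1,1]: t=1:−1/40320 = -1/40320; (3j)²=1/55 [(1 5 4; 0 -4 4)], sign=-1
I_A²/I_B² = (2/99)/(1/55) = 10/9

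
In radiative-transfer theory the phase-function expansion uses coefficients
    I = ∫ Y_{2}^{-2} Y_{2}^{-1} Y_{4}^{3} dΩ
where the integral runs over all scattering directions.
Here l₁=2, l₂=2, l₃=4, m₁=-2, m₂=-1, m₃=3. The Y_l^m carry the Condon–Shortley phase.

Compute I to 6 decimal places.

Checks pass: Σm=0; 8 even; l₃=4∈[0,4].
(2·2+1)(2·2+1)(2·4+1) = 225
Δ: 0! 4! 4! / 9! → 1/630
sum: t=0:+1/16 = 1/16
3j²(2 2 4; 0 0 0) = Δ·Π!·Σ² = 2/35  (sign +1)
sum: t=0:+1/144 = 1/144
3j²(2 2 4; -2 -1 3) = Δ·Π!·Σ² = 1/18  (sign -1)
combine: 4πI² = 225·2/35·1/18 = 5/7
take √, sign -1: I = -0.23841361

-0.238414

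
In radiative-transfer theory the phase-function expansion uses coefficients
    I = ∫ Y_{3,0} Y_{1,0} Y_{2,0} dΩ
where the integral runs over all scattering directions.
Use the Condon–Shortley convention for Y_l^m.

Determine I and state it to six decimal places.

0.247767

Checks pass: Σm=0; 6 even; l₃=2∈[2,4].
(2·3+1)(2·1+1)(2·2+1) = 105
Δ: 2! 4! 0! / 7! → 1/105
sum: t=1:−1/4 = -1/4
3j²(3 1 2; 0 0 0) = Δ·Π!·Σ² = 3/35  (sign -1)
(m-triple is (0,0,0) — same symbol as above.)
combine: 4πI² = 105·3/35·3/35 = 27/35
take √, sign +1: I = 0.24776670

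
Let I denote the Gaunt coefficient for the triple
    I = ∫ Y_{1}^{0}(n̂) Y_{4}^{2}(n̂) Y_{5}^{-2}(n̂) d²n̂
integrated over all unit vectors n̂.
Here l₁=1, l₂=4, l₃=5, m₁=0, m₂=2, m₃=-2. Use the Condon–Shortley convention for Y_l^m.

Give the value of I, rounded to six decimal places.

Checks pass: Σm=0; 10 even; l₃=5∈[3,5].
(2·1+1)(2·4+1)(2·5+1) = 297
Δ: 0! 2! 8! / 11! → 1/495
sum: t=0:+1/576 = 1/576
3j²(1 4 5; 0 0 0) = Δ·Π!·Σ² = 5/99  (sign -1)
sum: t=0:+1/1440 = 1/1440
3j²(1 4 5; 0 2 -2) = Δ·Π!·Σ² = 7/165  (sign -1)
combine: 4πI² = 297·5/99·7/165 = 7/11
take √, sign +1: I = 0.22503380

0.225034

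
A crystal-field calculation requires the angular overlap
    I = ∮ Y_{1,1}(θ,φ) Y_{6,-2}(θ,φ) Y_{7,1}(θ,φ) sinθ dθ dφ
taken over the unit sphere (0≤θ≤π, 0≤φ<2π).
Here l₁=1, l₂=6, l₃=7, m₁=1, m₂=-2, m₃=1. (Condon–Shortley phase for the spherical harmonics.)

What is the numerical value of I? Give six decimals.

-0.135514

m-sum 0 ✓  L=14 even ✓  5≤7≤7 ✓
Π(2lᵢ+1) = 3×13×15 = 585
triangle coeff Δ(1,6,7) = 1/1365
Σ_t [0,0]: t=0:+1/518400 = 1/518400
(3j)²=7/195 [(1 6 7; 0 0 0)], sign=-1
Σ_t [0,0]: t=0:+1/1935360 = 1/1935360
(3j)²=1/91 [(1 6 7; 1 -2 1)], sign=+1
⇒ 4πI² = 3/13
I = (-1)√(3/13/(4π)) = -0.13551395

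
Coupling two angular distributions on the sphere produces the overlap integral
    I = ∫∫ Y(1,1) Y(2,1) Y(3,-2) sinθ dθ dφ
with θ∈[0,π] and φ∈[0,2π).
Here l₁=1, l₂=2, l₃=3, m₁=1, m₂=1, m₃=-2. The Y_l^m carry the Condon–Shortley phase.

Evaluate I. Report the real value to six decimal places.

Rules hold: Σm=0, L=6 even, 1≤3≤3.
N = 3·5·7 = 105
Δ = 0!·2!·4!/7! = 1/105
Racah Σ t=0..0: t=0:+1/4 = 1/4
⇒ 3j(1 2 3; 0 0 0)² = 3/35, sgn -1
Racah Σ t=0..0: t=0:+1/12 = 1/12
⇒ 3j(1 2 3; 1 1 -2)² = 2/21, sgn -1
4πI² = N·(3j₀)²·(3jₘ)² = 6/7
I = +1·√(0.857143/4π) = 0.26116903

0.261169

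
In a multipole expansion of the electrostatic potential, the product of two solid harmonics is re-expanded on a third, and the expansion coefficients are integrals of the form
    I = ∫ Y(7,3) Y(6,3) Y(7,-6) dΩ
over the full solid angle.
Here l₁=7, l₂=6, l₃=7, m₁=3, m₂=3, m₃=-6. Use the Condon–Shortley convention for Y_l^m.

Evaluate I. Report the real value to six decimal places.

0.095399

Checks pass: Σm=0; 20 even; l₃=7∈[1,13].
(2·7+1)(2·6+1)(2·7+1) = 2925
Δ: 6! 8! 6! / 21! → 1/2444321880
sum: t=0:+1/2612736000 t=1:−1/20736000 t=2:+1/1658880 t=3:−1/746496 t=4:+1/1658880 t=5:−1/20736000 t=6:+1/2612736000 = -1/4354560
3j²(7 6 7; 0 0 0) = Δ·Π!·Σ² = 1000/138567  (sign +1)
sum: t=3:−1/130636800 t=4:+1/232243200 = -1/298598400
3j²(7 6 7; 3 3 -6) = Δ·Π!·Σ² = 7/1292  (sign +1)
combine: 4πI² = 2925·1000/138567·7/1292 = 131250/1147619
take √, sign +1: I = 0.09539945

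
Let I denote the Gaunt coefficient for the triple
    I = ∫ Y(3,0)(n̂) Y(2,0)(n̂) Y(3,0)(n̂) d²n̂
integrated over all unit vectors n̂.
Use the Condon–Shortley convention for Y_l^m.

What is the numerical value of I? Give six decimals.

0.168209

m-sum 0 ✓  L=8 even ✓  1≤3≤5 ✓
Π(2lᵢ+1) = 7×5×7 = 245
triangle coeff Δ(3,2,3) = 1/3780
Σ_t [0,2]: t=0:+1/24 t=1:−1/4 t=2:+1/24 = -1/6
(3j)²=4/105 [(3 2 3; 0 0 0)], sign=+1
(m-triple is (0,0,0) — same symbol as above.)
⇒ 4πI² = 16/45
I = (+1)√(16/45/(4π)) = 0.16820883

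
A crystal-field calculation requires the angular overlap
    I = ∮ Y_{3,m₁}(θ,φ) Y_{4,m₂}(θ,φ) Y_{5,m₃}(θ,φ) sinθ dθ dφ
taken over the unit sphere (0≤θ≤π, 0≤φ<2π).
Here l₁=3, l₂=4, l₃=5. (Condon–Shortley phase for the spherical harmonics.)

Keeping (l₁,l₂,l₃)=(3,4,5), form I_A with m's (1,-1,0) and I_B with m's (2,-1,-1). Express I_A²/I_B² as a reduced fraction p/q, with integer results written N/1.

Same 3,4,5: normalisation and zero-m 3j drop out of the ratio.
A: Δ: 2! 4! 6! / 13! → 1/180180; sum: t=0:+1/288 t=1:−1/288 t=2:+1/5760 = 1/5760; 3j²(3 4 5; 1 -1 0) = Δ·Π!·Σ² = 1/12012  (sign -1)
B: Δ: 2! 4! 6! / 13! → 1/180180; sum: t=0:+1/432 t=1:−1/1152 = 5/3456; 3j²(3 4 5; 2 -1 -1) = Δ·Π!·Σ² = 625/36036  (sign +1)
I_A²/I_B² = (1/12012)/(625/36036) = 3/625

3/625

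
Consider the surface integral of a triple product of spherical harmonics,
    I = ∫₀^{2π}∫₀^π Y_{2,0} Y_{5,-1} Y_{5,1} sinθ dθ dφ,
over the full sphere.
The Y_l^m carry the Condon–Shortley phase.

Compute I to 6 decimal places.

Rules hold: Σm=0, L=12 even, 3≤5≤7.
N = 5·11·11 = 605
Δ = 2!·2!·8!/13! = 1/38610
Racah Σ t=0..2: t=0:+1/2880 t=1:−1/576 t=2:+1/2880 = -1/960
⇒ 3j(2 5 5; 0 0 0)² = 10/429, sgn +1
Racah Σ t=0..2: t=0:+1/2304 t=1:−1/720 t=2:+1/5760 = -1/1280
⇒ 3j(2 5 5; 0 -1 1)² = 27/1430, sgn -1
4πI² = N·(3j₀)²·(3jₘ)² = 45/169
I = -1·√(0.266272/4π) = -0.14556534

-0.145565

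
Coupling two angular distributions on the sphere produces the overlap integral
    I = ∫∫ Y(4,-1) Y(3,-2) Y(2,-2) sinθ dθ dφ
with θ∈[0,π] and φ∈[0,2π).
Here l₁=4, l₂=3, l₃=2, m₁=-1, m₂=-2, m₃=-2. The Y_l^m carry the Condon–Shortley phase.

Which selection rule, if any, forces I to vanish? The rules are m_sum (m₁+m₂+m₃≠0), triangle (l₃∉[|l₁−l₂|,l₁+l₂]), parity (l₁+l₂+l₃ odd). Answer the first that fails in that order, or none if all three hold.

Σmᵢ = -5  ✗
l₃∈[|l₁−l₂|,l₁+l₂]=[1,7], have l₃=2
Σlᵢ = 9 ⇒ odd

m_sum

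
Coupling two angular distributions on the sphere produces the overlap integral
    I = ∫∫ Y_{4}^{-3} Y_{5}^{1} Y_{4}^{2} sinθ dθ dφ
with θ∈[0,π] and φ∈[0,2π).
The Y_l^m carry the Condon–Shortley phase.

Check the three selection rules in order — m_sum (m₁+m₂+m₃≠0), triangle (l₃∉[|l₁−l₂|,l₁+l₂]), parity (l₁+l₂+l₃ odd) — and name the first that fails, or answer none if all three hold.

parity

azimuthal sum: -3 + 1 + 2 = 0  ✓
1 ≤ 4 ≤ 9 (triangle on l)  ✓
L = 4 + 5 + 4 = 13 (odd)  ✗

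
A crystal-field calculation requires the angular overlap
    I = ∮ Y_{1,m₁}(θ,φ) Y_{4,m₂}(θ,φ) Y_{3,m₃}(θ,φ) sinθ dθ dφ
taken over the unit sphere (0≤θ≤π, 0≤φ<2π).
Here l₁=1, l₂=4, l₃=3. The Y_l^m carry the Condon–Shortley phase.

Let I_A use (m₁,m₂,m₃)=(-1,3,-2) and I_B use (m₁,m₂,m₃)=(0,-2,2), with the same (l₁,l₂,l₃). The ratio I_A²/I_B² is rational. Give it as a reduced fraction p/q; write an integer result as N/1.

7/4

l's match ⇒ only the (l;m) 3-j factors differ between A and B.
A: triangle coeff Δ(1,4,3) = 1/252; Σ_t [2,2]: t=2:+1/240 = 1/240; (3j)²=1/12 [(1 4 3; -1 3 -2)], sign=-1
B: triangle coeff Δ(1,4,3) = 1/252; Σ_t [1,1]: t=1:−1/120 = -1/120; (3j)²=1/21 [(1 4 3; 0 -2 2)], sign=+1
I_A²/I_B² = (1/12)/(1/21) = 7/4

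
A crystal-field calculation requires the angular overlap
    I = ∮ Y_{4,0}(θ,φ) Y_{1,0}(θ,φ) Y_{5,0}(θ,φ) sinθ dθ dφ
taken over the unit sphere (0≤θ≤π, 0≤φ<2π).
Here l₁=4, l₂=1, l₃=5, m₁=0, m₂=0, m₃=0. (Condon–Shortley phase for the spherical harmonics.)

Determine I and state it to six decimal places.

Checks pass: Σm=0; 10 even; l₃=5∈[3,5].
(2·4+1)(2·1+1)(2·5+1) = 297
Δ: 0! 8! 2! / 11! → 1/495
sum: t=0:+1/576 = 1/576
3j²(4 1 5; 0 0 0) = Δ·Π!·Σ² = 5/99  (sign -1)
(m-triple is (0,0,0) — same symbol as above.)
combine: 4πI² = 297·5/99·5/99 = 25/33
take √, sign +1: I = 0.24553200

0.245532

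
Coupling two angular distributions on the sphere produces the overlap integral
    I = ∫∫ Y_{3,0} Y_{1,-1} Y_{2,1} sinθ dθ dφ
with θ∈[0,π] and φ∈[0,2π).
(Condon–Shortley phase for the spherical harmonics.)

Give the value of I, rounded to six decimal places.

0.143048

Rules hold: Σm=0, L=6 even, 2≤2≤4.
N = 7·3·5 = 105
Δ = 2!·4!·0!/7! = 1/105
Racah Σ t=1..1: t=1:−1/4 = -1/4
⇒ 3j(3 1 2; 0 0 0)² = 3/35, sgn -1
Racah Σ t=0..0: t=0:+1/12 = 1/12
⇒ 3j(3 1 2; 0 -1 1)² = 1/35, sgn -1
4πI² = N·(3j₀)²·(3jₘ)² = 9/35
I = +1·√(0.257143/4π) = 0.14304817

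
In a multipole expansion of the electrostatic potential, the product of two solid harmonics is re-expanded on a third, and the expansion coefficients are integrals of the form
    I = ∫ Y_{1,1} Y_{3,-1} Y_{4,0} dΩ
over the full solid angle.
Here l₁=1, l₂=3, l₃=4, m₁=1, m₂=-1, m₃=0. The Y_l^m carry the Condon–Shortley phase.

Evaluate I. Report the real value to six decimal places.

0.150786

Rules hold: Σm=0, L=8 even, 2≤4≤4.
N = 3·7·9 = 189
Δ = 0!·2!·6!/9! = 1/252
Racah Σ t=0..0: t=0:+1/36 = 1/36
⇒ 3j(1 3 4; 0 0 0)² = 4/63, sgn +1
Racah Σ t=0..0: t=0:+1/96 = 1/96
⇒ 3j(1 3 4; 1 -1 0)² = 1/42, sgn +1
4πI² = N·(3j₀)²·(3jₘ)² = 2/7
I = +1·√(0.285714/4π) = 0.15078601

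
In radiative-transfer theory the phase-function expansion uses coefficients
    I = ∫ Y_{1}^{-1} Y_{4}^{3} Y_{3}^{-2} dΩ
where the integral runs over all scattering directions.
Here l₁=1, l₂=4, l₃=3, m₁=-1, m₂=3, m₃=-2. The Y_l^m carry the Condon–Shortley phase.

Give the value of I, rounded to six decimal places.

Checks pass: Σm=0; 8 even; l₃=3∈[3,5].
(2·1+1)(2·4+1)(2·3+1) = 189
Δ: 2! 0! 6! / 9! → 1/252
sum: t=1:−1/36 = -1/36
3j²(1 4 3; 0 0 0) = Δ·Π!·Σ² = 4/63  (sign +1)
sum: t=2:+1/240 = 1/240
3j²(1 4 3; -1 3 -2) = Δ·Π!·Σ² = 1/12  (sign -1)
combine: 4πI² = 189·4/63·1/12 = 1/1
take √, sign -1: I = -0.28209479

-0.282095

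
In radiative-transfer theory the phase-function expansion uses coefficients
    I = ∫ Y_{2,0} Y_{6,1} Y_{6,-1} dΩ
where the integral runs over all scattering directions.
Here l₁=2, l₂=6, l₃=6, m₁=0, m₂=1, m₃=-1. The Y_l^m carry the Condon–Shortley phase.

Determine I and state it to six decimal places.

-0.149094

m-sum 0 ✓  L=14 even ✓  4≤6≤8 ✓
Π(2lᵢ+1) = 5×13×13 = 845
triangle coeff Δ(2,6,6) = 1/90090
Σ_t [0,2]: t=0:+1/69120 t=1:−1/14400 t=2:+1/69120 = -7/172800
(3j)²=14/715 [(2 6 6; 0 0 0)], sign=-1
Σ_t [0,2]: t=0:+1/120960 t=1:−1/17280 t=2:+1/57600 = -13/403200
(3j)²=13/770 [(2 6 6; 0 1 -1)], sign=+1
⇒ 4πI² = 169/605
I = (-1)√(169/605/(4π)) = -0.14909419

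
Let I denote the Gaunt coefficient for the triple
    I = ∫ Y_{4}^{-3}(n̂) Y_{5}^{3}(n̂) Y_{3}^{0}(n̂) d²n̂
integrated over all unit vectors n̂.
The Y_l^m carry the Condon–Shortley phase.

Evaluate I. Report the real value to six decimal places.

0.103862

Rules hold: Σm=0, L=12 even, 1≤3≤9.
N = 9·11·7 = 693
Δ = 6!·2!·4!/13! = 1/180180
Racah Σ t=2..4: t=2:+1/576 t=3:−1/144 t=4:+1/576 = -1/288
⇒ 3j(4 5 3; 0 0 0)² = 20/1001, sgn +1
Racah Σ t=5..6: t=5:−1/1440 t=6:+1/2880 = -1/2880
⇒ 3j(4 5 3; -3 3 0)² = 7/715, sgn +1
4πI² = N·(3j₀)²·(3jₘ)² = 252/1859
I = +1·√(0.135557/4π) = 0.10386175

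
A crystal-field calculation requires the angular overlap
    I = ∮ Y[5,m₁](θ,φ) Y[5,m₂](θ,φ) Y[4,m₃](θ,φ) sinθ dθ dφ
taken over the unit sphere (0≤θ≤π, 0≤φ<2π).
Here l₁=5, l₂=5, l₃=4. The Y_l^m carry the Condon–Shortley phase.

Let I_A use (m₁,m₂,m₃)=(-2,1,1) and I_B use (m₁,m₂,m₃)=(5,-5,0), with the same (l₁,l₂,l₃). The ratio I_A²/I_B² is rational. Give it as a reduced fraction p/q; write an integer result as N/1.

Same 5,5,4: normalisation and zero-m 3j drop out of the ratio.
A: Δ: 6! 4! 4! / 15! → 1/3153150; sum: t=3:−1/5184 t=4:+1/1152 t=5:−1/2880 t=6:+1/103680 = 7/20736; 3j²(5 5 4; -2 1 1) = Δ·Π!·Σ² = 35/2574  (sign -1)
B: Δ: 6! 4! 4! / 15! → 1/3153150; sum: t=0:+1/414720 = 1/414720; 3j²(5 5 4; 5 -5 0) = Δ·Π!·Σ² = 2/143  (sign +1)
I_A²/I_B² = (35/2574)/(2/143) = 35/36

35/36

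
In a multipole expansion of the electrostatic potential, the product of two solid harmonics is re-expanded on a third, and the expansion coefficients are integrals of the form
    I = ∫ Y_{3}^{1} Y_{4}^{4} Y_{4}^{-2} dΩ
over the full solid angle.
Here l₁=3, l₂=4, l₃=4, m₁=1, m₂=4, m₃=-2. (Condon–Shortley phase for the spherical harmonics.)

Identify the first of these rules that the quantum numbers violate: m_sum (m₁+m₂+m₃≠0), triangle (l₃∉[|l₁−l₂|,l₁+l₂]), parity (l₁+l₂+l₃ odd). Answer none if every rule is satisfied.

m_sum

Σmᵢ = 3  ✗
l₃∈[|l₁−l₂|,l₁+l₂]=[1,7], have l₃=4
Σlᵢ = 11 ⇒ odd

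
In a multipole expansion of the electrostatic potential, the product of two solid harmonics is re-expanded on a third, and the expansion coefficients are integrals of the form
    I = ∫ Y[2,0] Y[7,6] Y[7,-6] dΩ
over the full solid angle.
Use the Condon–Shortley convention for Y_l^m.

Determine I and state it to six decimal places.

-0.148420

Rules hold: Σm=0, L=16 even, 5≤7≤9.
N = 5·15·15 = 1125
Δ = 2!·2!·12!/17! = 1/185640
Racah Σ t=0..2: t=0:+1/2419200 t=1:−1/518400 t=2:+1/2419200 = -1/907200
⇒ 3j(2 7 7; 0 0 0)² = 56/3315, sgn +1
Racah Σ t=1..2: t=1:−1/479001600 t=2:+1/159667200 = 1/239500800
⇒ 3j(2 7 7; 0 6 -6)² = 26/1785, sgn -1
4πI² = N·(3j₀)²·(3jₘ)² = 80/289
I = -1·√(0.276817/4π) = -0.14841956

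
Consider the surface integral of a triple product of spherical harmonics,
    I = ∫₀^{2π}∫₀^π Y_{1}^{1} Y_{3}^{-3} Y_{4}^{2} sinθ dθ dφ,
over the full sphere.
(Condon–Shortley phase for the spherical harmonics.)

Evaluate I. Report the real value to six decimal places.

0.061558

m-sum 0 ✓  L=8 even ✓  2≤4≤4 ✓
Π(2lᵢ+1) = 3×7×9 = 189
triangle coeff Δ(1,3,4) = 1/252
Σ_t [0,0]: t=0:+1/36 = 1/36
(3j)²=4/63 [(1 3 4; 0 0 0)], sign=+1
Σ_t [0,0]: t=0:+1/1440 = 1/1440
(3j)²=1/252 [(1 3 4; 1 -3 2)], sign=+1
⇒ 4πI² = 1/21
I = (+1)√(1/21/(4π)) = 0.06155813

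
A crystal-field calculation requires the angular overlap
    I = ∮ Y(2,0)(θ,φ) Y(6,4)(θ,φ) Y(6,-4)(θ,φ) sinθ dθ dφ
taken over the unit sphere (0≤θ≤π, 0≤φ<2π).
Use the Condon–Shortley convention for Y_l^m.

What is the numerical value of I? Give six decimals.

m-sum 0 ✓  L=14 even ✓  4≤6≤8 ✓
Π(2lᵢ+1) = 5×13×13 = 845
triangle coeff Δ(2,6,6) = 1/90090
Σ_t [0,2]: t=0:+1/69120 t=1:−1/14400 t=2:+1/69120 = -7/172800
(3j)²=14/715 [(2 6 6; 0 0 0)], sign=-1
Σ_t [0,2]: t=0:+1/14515200 t=1:−1/362880 t=2:+1/322560 = 1/2419200
(3j)²=2/5005 [(2 6 6; 0 4 -4)], sign=+1
⇒ 4πI² = 4/605
I = (-1)√(4/605/(4π)) = -0.02293757

-0.022938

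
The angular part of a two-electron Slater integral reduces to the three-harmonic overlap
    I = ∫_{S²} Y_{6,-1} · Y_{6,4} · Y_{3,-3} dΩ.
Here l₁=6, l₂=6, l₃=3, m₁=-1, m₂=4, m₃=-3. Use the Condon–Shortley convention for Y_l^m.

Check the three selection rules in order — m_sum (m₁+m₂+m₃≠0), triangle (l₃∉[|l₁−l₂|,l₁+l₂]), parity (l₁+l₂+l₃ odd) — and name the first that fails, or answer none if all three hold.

parity

m₁+m₂+m₃ = -1 + 4 − 3 = 0  ✓
triangle: |6−6|=0 ≤ l₃=3 ≤ 6+6=12  ✓
parity: l₁+l₂+l₃ = 15 is odd  ✗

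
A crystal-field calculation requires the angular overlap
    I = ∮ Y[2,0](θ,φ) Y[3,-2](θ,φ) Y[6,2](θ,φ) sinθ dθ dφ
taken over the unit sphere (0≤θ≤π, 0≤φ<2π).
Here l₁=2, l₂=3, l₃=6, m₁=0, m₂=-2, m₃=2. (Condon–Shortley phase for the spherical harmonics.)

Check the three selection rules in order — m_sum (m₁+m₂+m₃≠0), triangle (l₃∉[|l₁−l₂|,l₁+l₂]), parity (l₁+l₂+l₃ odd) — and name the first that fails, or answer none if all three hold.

triangle

Σmᵢ = 0  ✓
l₃∈[|l₁−l₂|,l₁+l₂]=[1,5], have l₃=6  ✗
Σlᵢ = 11 ⇒ odd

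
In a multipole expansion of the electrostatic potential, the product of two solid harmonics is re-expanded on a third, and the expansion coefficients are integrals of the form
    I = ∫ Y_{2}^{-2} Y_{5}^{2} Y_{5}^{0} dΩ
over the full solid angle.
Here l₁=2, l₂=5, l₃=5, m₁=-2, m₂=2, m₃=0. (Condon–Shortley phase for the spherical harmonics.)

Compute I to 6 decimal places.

Rules hold: Σm=0, L=12 even, 3≤5≤7.
N = 5·11·11 = 605
Δ = 2!·2!·8!/13! = 1/38610
Racah Σ t=0..2: t=0:+1/2880 t=1:−1/576 t=2:+1/2880 = -1/960
⇒ 3j(2 5 5; 0 0 0)² = 10/429, sgn +1
Racah Σ t=2..2: t=2:+1/2880 = 1/2880
⇒ 3j(2 5 5; -2 2 0)² = 14/429, sgn -1
4πI² = N·(3j₀)²·(3jₘ)² = 700/1521
I = -1·√(0.460224/4π) = -0.19137248

-0.191372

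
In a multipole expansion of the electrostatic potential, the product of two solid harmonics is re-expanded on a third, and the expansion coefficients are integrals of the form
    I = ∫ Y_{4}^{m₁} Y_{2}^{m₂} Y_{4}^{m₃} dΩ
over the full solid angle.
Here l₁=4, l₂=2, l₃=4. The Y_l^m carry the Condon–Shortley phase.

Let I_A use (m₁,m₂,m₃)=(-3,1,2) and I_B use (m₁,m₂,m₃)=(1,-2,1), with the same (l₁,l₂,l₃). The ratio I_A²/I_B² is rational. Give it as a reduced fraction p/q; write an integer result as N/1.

Shared (l₁,l₂,l₃)=(4,2,4): N and (l;000)² cancel in I_A²/I_B².
A: Δ = 2!·6!·2!/11! = 1/13860; Racah Σ t=1..2: t=1:−1/1440 t=2:+1/240 = 1/288; ⇒ 3j(4 2 4; -3 1 2)² = 5/132, sgn +1
B: Δ = 2!·6!·2!/11! = 1/13860; Racah Σ t=0..0: t=0:+1/144 = 1/144; ⇒ 3j(4 2 4; 1 -2 1)² = 10/231, sgn -1
I_A²/I_B² = (5/132)/(10/231) = 7/8

7/8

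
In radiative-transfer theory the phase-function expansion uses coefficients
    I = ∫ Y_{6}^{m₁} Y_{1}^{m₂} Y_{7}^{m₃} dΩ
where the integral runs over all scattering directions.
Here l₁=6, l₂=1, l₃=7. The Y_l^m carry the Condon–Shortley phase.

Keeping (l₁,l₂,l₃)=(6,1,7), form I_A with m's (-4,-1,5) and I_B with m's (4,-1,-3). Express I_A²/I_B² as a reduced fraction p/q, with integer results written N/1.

11/1

l's match ⇒ only the (l;m) 3-j factors differ between A and B.
A: triangle coeff Δ(6,1,7) = 1/1365; Σ_t [0,0]: t=0:+1/14515200 = 1/14515200; (3j)²=22/455 [(6 1 7; -4 -1 5)], sign=+1
B: triangle coeff Δ(6,1,7) = 1/1365; Σ_t [0,0]: t=0:+1/14515200 = 1/14515200; (3j)²=2/455 [(6 1 7; 4 -1 -3)], sign=+1
I_A²/I_B² = (22/455)/(2/455) = 11/1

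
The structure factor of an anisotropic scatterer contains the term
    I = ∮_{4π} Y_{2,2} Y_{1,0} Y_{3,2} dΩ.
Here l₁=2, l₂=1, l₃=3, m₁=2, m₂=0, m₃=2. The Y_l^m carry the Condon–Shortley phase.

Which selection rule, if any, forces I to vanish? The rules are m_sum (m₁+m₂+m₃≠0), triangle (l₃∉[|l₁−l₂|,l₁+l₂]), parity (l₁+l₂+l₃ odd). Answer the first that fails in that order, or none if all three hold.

m₁+m₂+m₃ = 2 + 0 + 2 = 4  ✗
triangle: |2−1|=1 ≤ l₃=3 ≤ 2+1=3
parity: l₁+l₂+l₃ = 6 is even

m_sum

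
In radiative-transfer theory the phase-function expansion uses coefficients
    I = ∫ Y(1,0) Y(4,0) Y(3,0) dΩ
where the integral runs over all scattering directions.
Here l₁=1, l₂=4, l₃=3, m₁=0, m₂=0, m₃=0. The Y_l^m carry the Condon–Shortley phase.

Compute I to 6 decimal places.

0.246233

m-sum 0 ✓  L=8 even ✓  3≤3≤5 ✓
Π(2lᵢ+1) = 3×9×7 = 189
triangle coeff Δ(1,4,3) = 1/252
Σ_t [1,1]: t=1:−1/36 = -1/36
(3j)²=4/63 [(1 4 3; 0 0 0)], sign=+1
(m-triple is (0,0,0) — same symbol as above.)
⇒ 4πI² = 16/21
I = (+1)√(16/21/(4π)) = 0.24623252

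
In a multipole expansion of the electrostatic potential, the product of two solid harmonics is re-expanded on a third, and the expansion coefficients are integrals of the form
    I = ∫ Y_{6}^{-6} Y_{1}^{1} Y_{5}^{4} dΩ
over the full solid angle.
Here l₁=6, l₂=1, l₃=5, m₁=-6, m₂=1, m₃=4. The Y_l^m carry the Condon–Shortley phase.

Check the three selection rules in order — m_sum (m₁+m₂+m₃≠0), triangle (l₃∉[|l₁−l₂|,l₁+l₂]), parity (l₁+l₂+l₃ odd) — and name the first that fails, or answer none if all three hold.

m_sum

m₁+m₂+m₃ = -6 + 1 + 4 = -1  ✗
triangle: |6−1|=5 ≤ l₃=5 ≤ 6+1=7
parity: l₁+l₂+l₃ = 12 is even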